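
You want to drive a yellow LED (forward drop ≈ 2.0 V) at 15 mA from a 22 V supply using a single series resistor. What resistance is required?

R ≈ 1.3 kΩ

The resistor drops V_S − V_D = 22 − 2.0 = 20 V at 15 mA.
R = 20 V / 15 mA = 1.33 kΩ.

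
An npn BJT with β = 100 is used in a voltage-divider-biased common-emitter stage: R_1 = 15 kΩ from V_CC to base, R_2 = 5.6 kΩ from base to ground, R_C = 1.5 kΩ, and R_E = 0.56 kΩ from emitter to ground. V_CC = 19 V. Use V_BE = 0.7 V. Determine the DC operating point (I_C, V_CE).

Thevenize the base divider: V_Th = V_CC·R_2/(R_1+R_2) = 19×5.6/20.6 = 5.17 V, R_Th = R_1‖R_2 = 4.08 kΩ.
Base-emitter loop: V_Th = I_B·R_Th + V_BE + (β+1)I_B·R_E, so I_B = (5.17 − 0.7) / (4.08 + 101×0.56) = 0.0736 mA.
I_C = β·I_B = 100×0.0736 = 7.36 mA, and I_E = (β+1)I_B = 7.44 mA.
V_CE = V_CC − I_C·R_C − I_E·R_E = 19 − 7.36×1.5 − 7.44×0.56 = 3.79 V.
V_CE = 3.79 V > 0.2 V confirms active-region operation.

I_C ≈ 7.4 mA, V_CE ≈ 3.8 V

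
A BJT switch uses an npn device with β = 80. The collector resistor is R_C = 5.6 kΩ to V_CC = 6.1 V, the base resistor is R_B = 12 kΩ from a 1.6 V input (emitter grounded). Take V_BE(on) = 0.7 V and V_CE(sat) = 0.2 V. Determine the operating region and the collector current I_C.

Assume active: I_B = (1.6 − 0.7)/12 = 0.075 mA, giving I_C = β·I_B = 6 mA.
But then V_CE = 6.1 − 6×5.6 = -27.5 V < V_CE(sat) = 0.2 V — impossible in the active region.
So the transistor is saturated. With V_CE = 0.2 V, I_C = (V_CC − 0.2)/R_C = 5.9/5.6 = 1.05 mA.
Check: β·I_B = 6 mA > I_C = 1.05 mA, confirming saturation.

saturation; I_C ≈ 1.1 mA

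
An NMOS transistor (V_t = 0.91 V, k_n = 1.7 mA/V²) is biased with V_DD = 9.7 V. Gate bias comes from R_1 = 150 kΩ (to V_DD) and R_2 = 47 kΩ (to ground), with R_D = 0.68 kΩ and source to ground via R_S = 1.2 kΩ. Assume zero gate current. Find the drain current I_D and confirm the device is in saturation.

V_G = V_DD·R_2/(R_1+R_2) = 9.7×47/197 = 2.31 V.
Assume saturation: I_D = (k_n/2)(V_GS − V_t)² with V_GS = V_G − I_D·R_S = 2.31 − 1.2·I_D.
Substituting gives 1.22·I_D² − 3.86·I_D + 1.68 = 0, with roots I_D = 0.519 or 2.64 mA.
The root I_D = 2.64 mA gives V_GS = -0.852 V ≤ V_t, so take I_D = 0.519 mA.
Then V_GS = 1.69 V and V_DS = V_DD − I_D(R_D+R_S) = 9.7 − 0.519×1.88 = 8.72 V.
Saturation requires V_DS ≥ V_GS − V_t = 0.781 V; 8.72 ≥ 0.781 ✓.

I_D ≈ 0.52 mA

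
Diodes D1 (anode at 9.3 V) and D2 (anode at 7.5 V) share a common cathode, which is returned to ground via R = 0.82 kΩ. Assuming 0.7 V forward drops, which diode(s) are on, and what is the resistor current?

Assume both conduct. Then node N would need to be at both 9.3−0.7 = 8.6 V and 7.5−0.7 = 6.8 V, which is impossible.
Assume only D1 conducts: V_N = 9.3 − 0.7 = 8.6 V, so I_R = 8.6/0.82 = 10.5 mA.
Check D2: its anode-to-cathode voltage is 7.5 − 8.6 = -1.1 V < 0.7 V, so it is off. The assumption is consistent.

Only D1 conducts; I_R ≈ 10 mA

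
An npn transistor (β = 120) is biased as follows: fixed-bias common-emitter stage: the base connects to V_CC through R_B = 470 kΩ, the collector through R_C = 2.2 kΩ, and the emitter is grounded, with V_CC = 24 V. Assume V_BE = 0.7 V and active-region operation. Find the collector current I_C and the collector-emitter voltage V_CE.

I_C ≈ 5.9 mA, V_CE ≈ 11 V

Base loop: V_CC = I_B·R_B + V_BE, so I_B = (24 − 0.7)/470 kΩ = 0.0496 mA.
In the active region I_C = β·I_B = 120 × 0.0496 = 5.95 mA.
Collector loop: V_CE = V_CC − I_C·R_C = 24 − 5.95×2.2 = 10.9 V.
Since V_CE = 10.9 V > V_CE(sat) ≈ 0.2 V, the transistor is in the active region as assumed.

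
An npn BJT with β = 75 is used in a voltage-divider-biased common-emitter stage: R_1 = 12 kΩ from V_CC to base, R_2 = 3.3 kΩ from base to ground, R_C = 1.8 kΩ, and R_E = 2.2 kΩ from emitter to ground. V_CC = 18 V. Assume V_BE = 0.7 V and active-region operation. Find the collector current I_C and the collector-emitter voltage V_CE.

I_C ≈ 1.4 mA, V_CE ≈ 12 V

Thevenize the base divider: V_Th = V_CC·R_2/(R_1+R_2) = 18×3.3/15.3 = 3.88 V, R_Th = R_1‖R_2 = 2.59 kΩ.
Base-emitter loop: V_Th = I_B·R_Th + V_BE + (β+1)I_B·R_E, so I_B = (3.88 − 0.7) / (2.59 + 76×2.2) = 0.0187 mA.
I_C = β·I_B = 75×0.0187 = 1.41 mA, and I_E = (β+1)I_B = 1.42 mA.
V_CE = V_CC − I_C·R_C − I_E·R_E = 18 − 1.41×1.8 − 1.42×2.2 = 12.3 V.
V_CE = 12.3 V > 0.2 V confirms active-region operation.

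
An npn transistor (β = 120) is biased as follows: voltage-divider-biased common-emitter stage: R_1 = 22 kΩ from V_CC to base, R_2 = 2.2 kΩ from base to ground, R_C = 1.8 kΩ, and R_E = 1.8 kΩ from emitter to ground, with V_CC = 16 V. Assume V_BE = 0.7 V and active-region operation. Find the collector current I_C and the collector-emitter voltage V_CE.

Thevenize the base divider: V_Th = V_CC·R_2/(R_1+R_2) = 16×2.2/24.2 = 1.45 V, R_Th = R_1‖R_2 = 2 kΩ.
Base-emitter loop: V_Th = I_B·R_Th + V_BE + (β+1)I_B·R_E, so I_B = (1.45 − 0.7) / (2 + 121×1.8) = 0.00343 mA.
I_C = β·I_B = 120×0.00343 = 0.412 mA, and I_E = (β+1)I_B = 0.415 mA.
V_CE = V_CC − I_C·R_C − I_E·R_E = 16 − 0.412×1.8 − 0.415×1.8 = 14.5 V.
V_CE = 14.5 V > 0.2 V confirms active-region operation.

I_C ≈ 0.41 mA, V_CE ≈ 15 V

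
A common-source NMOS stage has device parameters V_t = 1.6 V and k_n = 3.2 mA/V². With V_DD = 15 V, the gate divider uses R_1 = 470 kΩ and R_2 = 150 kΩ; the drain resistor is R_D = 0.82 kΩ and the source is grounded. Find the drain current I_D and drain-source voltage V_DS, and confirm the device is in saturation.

I_D ≈ 6.6 mA, V_DS ≈ 9.6 V

V_G = V_DD·R_2/(R_1+R_2) = 15×150/620 = 3.63 V. With the source grounded, V_GS = V_G = 3.63 V.
Assume saturation: I_D = (k_n/2)(V_GS − V_t)² = (3.2/2)×(3.63 − 1.6)² = 1.6×2.03² = 6.59 mA.
V_DS = V_DD − I_D·R_D = 15 − 6.59×0.82 = 9.6 V.
Saturation requires V_DS ≥ V_GS − V_t = 2.03 V; 9.6 ≥ 2.03 ✓.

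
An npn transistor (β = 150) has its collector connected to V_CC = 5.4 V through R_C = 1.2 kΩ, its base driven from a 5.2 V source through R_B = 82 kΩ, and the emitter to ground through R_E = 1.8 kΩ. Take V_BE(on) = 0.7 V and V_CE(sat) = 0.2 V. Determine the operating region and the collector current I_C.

Assume active: I_B = (5.2 − 0.7)/(82 + 151×1.8) = 0.0127 mA, I_C = β·I_B = 1.91 mA.
Then V_CE = 5.4 − 1.91×1.2 − 1.92×1.8 = -0.346 V < 0.2 V — the active assumption fails.
Re-solve with V_CE = 0.2 V. KCL at the emitter: V_E/R_E = (V_BB−0.7−V_E)/R_B + (V_CC−0.2−V_E)/R_C, giving V_E = 3.13 V.
I_C = (V_CC − 0.2 − V_E)/R_C = (5.2 − 3.13)/1.2 = 1.72 mA.
Check: I_B = (4.5 − 3.13)/82 = 0.0167 mA, and β·I_B = 2.5 mA > I_C, confirming saturation.

saturation; I_C ≈ 1.7 mA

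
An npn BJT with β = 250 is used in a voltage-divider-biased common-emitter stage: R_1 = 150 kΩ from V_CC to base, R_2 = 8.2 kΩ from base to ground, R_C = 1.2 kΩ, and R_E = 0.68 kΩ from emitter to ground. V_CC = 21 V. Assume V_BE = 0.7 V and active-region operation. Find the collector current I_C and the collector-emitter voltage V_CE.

I_C ≈ 0.54 mA, V_CE ≈ 20 V

Thevenize the base divider: V_Th = V_CC·R_2/(R_1+R_2) = 21×8.2/158 = 1.09 V, R_Th = R_1‖R_2 = 7.77 kΩ.
Base-emitter loop: V_Th = I_B·R_Th + V_BE + (β+1)I_B·R_E, so I_B = (1.09 − 0.7) / (7.77 + 251×0.68) = 0.00218 mA.
I_C = β·I_B = 250×0.00218 = 0.544 mA, and I_E = (β+1)I_B = 0.546 mA.
V_CE = V_CC − I_C·R_C − I_E·R_E = 21 − 0.544×1.2 − 0.546×0.68 = 20 V.
V_CE = 20 V > 0.2 V confirms active-region operation.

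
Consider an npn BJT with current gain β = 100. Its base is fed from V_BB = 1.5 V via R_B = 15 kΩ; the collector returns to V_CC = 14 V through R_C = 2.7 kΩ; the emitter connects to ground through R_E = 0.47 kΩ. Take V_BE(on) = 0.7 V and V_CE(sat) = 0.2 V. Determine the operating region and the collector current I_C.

active; I_C ≈ 1.3 mA

Assume active. Base-emitter loop: I_B = (V_BB − V_BE)/(R_B + (β+1)R_E) = (1.5 − 0.7)/(15 + 101×0.47) = 0.0128 mA.
I_C = β·I_B = 100×0.0128 = 1.28 mA.
V_CE = V_CC − I_C·R_C − I_E·R_E = 14 − 1.28×2.7 − 1.29×0.47 = 9.93 V > V_CE(sat), so the active-region assumption holds.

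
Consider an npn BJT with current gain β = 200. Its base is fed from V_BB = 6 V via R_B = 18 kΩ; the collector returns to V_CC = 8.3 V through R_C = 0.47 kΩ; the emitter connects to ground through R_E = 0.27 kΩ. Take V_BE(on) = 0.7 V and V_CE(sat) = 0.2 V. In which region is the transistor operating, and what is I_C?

Assume active: I_B = (6 − 0.7)/(18 + 201×0.27) = 0.0733 mA, I_C = β·I_B = 14.7 mA.
Then V_CE = 8.3 − 14.7×0.47 − 14.7×0.27 = -2.57 V < 0.2 V — the active assumption fails.
Re-solve with V_CE = 0.2 V. KCL at the emitter: V_E/R_E = (V_BB−0.7−V_E)/R_B + (V_CC−0.2−V_E)/R_C, giving V_E = 2.98 V.
I_C = (V_CC − 0.2 − V_E)/R_C = (8.1 − 2.98)/0.47 = 10.9 mA.
Check: I_B = (5.3 − 2.98)/18 = 0.129 mA, and β·I_B = 25.8 mA > I_C, confirming saturation.

saturation; I_C ≈ 11 mA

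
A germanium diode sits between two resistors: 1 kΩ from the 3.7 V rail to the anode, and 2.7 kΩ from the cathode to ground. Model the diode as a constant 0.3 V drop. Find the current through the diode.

The two resistors are in series with the diode, so KVL gives 3.7 = I·1 + 0.3 + I·2.7.
I = (3.7 − 0.3) / (1 + 2.7) kΩ = 3.4 / 3.7 = 0.919 mA.

I ≈ 0.92 mA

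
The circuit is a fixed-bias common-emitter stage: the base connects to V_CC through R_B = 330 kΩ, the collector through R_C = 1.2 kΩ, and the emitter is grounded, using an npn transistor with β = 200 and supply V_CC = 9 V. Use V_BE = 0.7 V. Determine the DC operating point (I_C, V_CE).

I_C ≈ 5 mA, V_CE ≈ 3 V

Base loop: V_CC = I_B·R_B + V_BE, so I_B = (9 − 0.7)/330 kΩ = 0.0252 mA.
In the active region I_C = β·I_B = 200 × 0.0252 = 5.03 mA.
Collector loop: V_CE = V_CC − I_C·R_C = 9 − 5.03×1.2 = 2.96 V.
Since V_CE = 2.96 V > V_CE(sat) ≈ 0.2 V, the transistor is in the active region as assumed.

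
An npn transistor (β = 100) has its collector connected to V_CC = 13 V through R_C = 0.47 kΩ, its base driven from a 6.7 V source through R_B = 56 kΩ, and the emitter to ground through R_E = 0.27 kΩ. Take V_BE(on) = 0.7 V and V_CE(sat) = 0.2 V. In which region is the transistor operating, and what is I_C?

active; I_C ≈ 7.2 mA

Assume active. Base-emitter loop: I_B = (V_BB − V_BE)/(R_B + (β+1)R_E) = (6.7 − 0.7)/(56 + 101×0.27) = 0.0721 mA.
I_C = β·I_B = 100×0.0721 = 7.21 mA.
V_CE = V_CC − I_C·R_C − I_E·R_E = 13 − 7.21×0.47 − 7.28×0.27 = 7.65 V > V_CE(sat), so the active-region assumption holds.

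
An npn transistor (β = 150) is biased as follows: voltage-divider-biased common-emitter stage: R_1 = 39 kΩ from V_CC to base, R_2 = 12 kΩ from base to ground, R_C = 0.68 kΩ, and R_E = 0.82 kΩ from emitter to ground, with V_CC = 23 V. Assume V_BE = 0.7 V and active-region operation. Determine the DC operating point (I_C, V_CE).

I_C ≈ 5.3 mA, V_CE ≈ 15 V

Thevenize the base divider: V_Th = V_CC·R_2/(R_1+R_2) = 23×12/51 = 5.41 V, R_Th = R_1‖R_2 = 9.18 kΩ.
Base-emitter loop: V_Th = I_B·R_Th + V_BE + (β+1)I_B·R_E, so I_B = (5.41 − 0.7) / (9.18 + 151×0.82) = 0.0354 mA.
I_C = β·I_B = 150×0.0354 = 5.31 mA, and I_E = (β+1)I_B = 5.35 mA.
V_CE = V_CC − I_C·R_C − I_E·R_E = 23 − 5.31×0.68 − 5.35×0.82 = 15 V.
V_CE = 15 V > 0.2 V confirms active-region operation.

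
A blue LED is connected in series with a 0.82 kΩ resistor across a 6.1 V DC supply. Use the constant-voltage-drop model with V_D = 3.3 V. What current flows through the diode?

I ≈ 3.4 mA

KVL around the loop: 6.1 = V_D + I·R = 3.3 + I × 0.82 kΩ.
So I = (6.1 − 3.3) / 0.82 kΩ = 2.8 / 0.82 = 3.41 mA.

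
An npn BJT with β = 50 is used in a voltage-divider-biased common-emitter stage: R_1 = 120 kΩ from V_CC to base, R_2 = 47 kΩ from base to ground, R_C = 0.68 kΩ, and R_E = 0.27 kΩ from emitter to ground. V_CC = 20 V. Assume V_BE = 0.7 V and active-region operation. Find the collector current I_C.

I_C ≈ 5.2 mA

Thevenize the base divider: V_Th = V_CC·R_2/(R_1+R_2) = 20×47/167 = 5.63 V, R_Th = R_1‖R_2 = 33.8 kΩ.
Base-emitter loop: V_Th = I_B·R_Th + V_BE + (β+1)I_B·R_E, so I_B = (5.63 − 0.7) / (33.8 + 51×0.27) = 0.104 mA.
I_C = β·I_B = 50×0.104 = 5.18 mA, and I_E = (β+1)I_B = 5.29 mA.
V_CE = V_CC − I_C·R_C − I_E·R_E = 20 − 5.18×0.68 − 5.29×0.27 = 15 V.
V_CE = 15 V > 0.2 V confirms active-region operation.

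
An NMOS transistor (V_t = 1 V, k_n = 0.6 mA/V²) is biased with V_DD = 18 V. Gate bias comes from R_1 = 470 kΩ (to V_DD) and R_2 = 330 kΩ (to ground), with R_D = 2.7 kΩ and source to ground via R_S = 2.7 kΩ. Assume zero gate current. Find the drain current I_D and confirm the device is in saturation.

V_G = V_DD·R_2/(R_1+R_2) = 18×330/800 = 7.42 V.
Assume saturation: I_D = (k_n/2)(V_GS − V_t)² with V_GS = V_G − I_D·R_S = 7.42 − 2.7·I_D.
Substituting gives 2.19·I_D² − 11.4·I_D + 12.4 = 0, with roots I_D = 1.54 or 3.68 mA.
The root I_D = 3.68 mA gives V_GS = -2.5 V ≤ V_t, so take I_D = 1.54 mA.
Then V_GS = 3.27 V and V_DS = V_DD − I_D(R_D+R_S) = 18 − 1.54×5.4 = 9.68 V.
Saturation requires V_DS ≥ V_GS − V_t = 2.27 V; 9.68 ≥ 2.27 ✓.

I_D ≈ 1.5 mA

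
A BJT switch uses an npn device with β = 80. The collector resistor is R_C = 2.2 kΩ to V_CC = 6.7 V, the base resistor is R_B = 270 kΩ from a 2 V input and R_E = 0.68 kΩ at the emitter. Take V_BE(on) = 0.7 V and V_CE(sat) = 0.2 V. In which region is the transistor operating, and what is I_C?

Assume active. Base-emitter loop: I_B = (V_BB − V_BE)/(R_B + (β+1)R_E) = (2 − 0.7)/(270 + 81×0.68) = 0.004 mA.
I_C = β·I_B = 80×0.004 = 0.32 mA.
V_CE = V_CC − I_C·R_C − I_E·R_E = 6.7 − 0.32×2.2 − 0.324×0.68 = 5.78 V > V_CE(sat), so the active-region assumption holds.

active; I_C ≈ 0.32 mA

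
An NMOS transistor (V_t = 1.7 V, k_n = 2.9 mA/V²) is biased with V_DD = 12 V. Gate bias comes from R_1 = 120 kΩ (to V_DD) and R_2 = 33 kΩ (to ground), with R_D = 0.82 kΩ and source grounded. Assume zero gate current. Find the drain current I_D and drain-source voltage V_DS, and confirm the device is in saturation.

V_G = V_DD·R_2/(R_1+R_2) = 12×33/153 = 2.59 V. With the source grounded, V_GS = V_G = 2.59 V.
Assume saturation: I_D = (k_n/2)(V_GS − V_t)² = (2.9/2)×(2.59 − 1.7)² = 1.45×0.888² = 1.14 mA.
V_DS = V_DD − I_D·R_D = 12 − 1.14×0.82 = 11.1 V.
Saturation requires V_DS ≥ V_GS − V_t = 0.888 V; 11.1 ≥ 0.888 ✓.

I_D ≈ 1.1 mA, V_DS ≈ 11 V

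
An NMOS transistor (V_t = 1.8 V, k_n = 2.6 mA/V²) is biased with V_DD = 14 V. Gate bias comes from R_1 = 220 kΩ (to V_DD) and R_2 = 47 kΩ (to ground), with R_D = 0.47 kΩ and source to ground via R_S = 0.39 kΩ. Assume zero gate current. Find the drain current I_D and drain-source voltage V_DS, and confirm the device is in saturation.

I_D ≈ 0.36 mA, V_DS ≈ 14 V

V_G = V_DD·R_2/(R_1+R_2) = 14×47/267 = 2.46 V.
Assume saturation: I_D = (k_n/2)(V_GS − V_t)² with V_GS = V_G − I_D·R_S = 2.46 − 0.39·I_D.
Substituting gives 0.198·I_D² − 1.67·I_D + 0.574 = 0, with roots I_D = 0.358 or 8.11 mA.
The root I_D = 8.11 mA gives V_GS = -0.697 V ≤ V_t, so take I_D = 0.358 mA.
Then V_GS = 2.32 V and V_DS = V_DD − I_D(R_D+R_S) = 14 − 0.358×0.86 = 13.7 V.
Saturation requires V_DS ≥ V_GS − V_t = 0.525 V; 13.7 ≥ 0.525 ✓.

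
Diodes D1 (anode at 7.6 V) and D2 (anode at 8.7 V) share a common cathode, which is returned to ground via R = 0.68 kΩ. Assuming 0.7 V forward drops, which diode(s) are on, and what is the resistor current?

Assume both conduct. Then node N would need to be at both 7.6−0.7 = 6.9 V and 8.7−0.7 = 8 V, which is impossible.
Assume only D2 conducts: V_N = 8.7 − 0.7 = 8 V, so I_R = 8/0.68 = 11.8 mA.
Check D1: its anode-to-cathode voltage is 7.6 − 8 = -0.4 V < 0.7 V, so it is off. The assumption is consistent.

Only D2 conducts; I_R ≈ 12 mA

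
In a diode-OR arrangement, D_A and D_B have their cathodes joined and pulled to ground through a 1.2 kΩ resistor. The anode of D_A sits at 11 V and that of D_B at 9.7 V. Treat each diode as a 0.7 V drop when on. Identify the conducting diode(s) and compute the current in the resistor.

Assume both conduct. Then node N would need to be at both 11−0.7 = 10.3 V and 9.7−0.7 = 9 V, which is impossible.
Assume only D_A conducts: V_N = 11 − 0.7 = 10.3 V, so I_R = 10.3/1.2 = 8.58 mA.
Check D_B: its anode-to-cathode voltage is 9.7 − 10.3 = -0.6 V < 0.7 V, so it is off. The assumption is consistent.

Only D_A conducts; I_R ≈ 8.6 mA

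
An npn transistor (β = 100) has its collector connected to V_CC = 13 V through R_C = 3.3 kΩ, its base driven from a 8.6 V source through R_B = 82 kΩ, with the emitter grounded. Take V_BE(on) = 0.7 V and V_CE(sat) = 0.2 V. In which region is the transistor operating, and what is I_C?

Assume active: I_B = (8.6 − 0.7)/82 = 0.0963 mA, giving I_C = β·I_B = 9.63 mA.
But then V_CE = 13 − 9.63×3.3 = -18.8 V < V_CE(sat) = 0.2 V — impossible in the active region.
So the transistor is saturated. With V_CE = 0.2 V, I_C = (V_CC − 0.2)/R_C = 12.8/3.3 = 3.88 mA.
Check: β·I_B = 9.63 mA > I_C = 3.88 mA, confirming saturation.

saturation; I_C ≈ 3.9 mA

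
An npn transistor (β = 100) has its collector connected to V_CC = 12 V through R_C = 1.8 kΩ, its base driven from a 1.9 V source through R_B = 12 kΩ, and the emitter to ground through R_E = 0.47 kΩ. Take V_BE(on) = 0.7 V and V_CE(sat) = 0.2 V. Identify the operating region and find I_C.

active; I_C ≈ 2 mA

Assume active. Base-emitter loop: I_B = (V_BB − V_BE)/(R_B + (β+1)R_E) = (1.9 − 0.7)/(12 + 101×0.47) = 0.0202 mA.
I_C = β·I_B = 100×0.0202 = 2.02 mA.
V_CE = V_CC − I_C·R_C − I_E·R_E = 12 − 2.02×1.8 − 2.04×0.47 = 7.41 V > V_CE(sat), so the active-region assumption holds.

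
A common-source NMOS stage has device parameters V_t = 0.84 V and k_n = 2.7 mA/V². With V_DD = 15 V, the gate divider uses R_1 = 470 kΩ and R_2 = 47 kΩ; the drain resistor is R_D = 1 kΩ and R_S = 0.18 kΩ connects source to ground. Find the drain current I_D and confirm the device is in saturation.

I_D ≈ 0.3 mA

V_G = V_DD·R_2/(R_1+R_2) = 15×47/517 = 1.36 V.
Assume saturation: I_D = (k_n/2)(V_GS − V_t)² with V_GS = V_G − I_D·R_S = 1.36 − 0.18·I_D.
Substituting gives 0.0437·I_D² − 1.25·I_D + 0.37 = 0, with roots I_D = 0.298 or 28.4 mA.
The root I_D = 28.4 mA gives V_GS = -3.75 V ≤ V_t, so take I_D = 0.298 mA.
Then V_GS = 1.31 V and V_DS = V_DD − I_D(R_D+R_S) = 15 − 0.298×1.18 = 14.6 V.
Saturation requires V_DS ≥ V_GS − V_t = 0.47 V; 14.6 ≥ 0.47 ✓.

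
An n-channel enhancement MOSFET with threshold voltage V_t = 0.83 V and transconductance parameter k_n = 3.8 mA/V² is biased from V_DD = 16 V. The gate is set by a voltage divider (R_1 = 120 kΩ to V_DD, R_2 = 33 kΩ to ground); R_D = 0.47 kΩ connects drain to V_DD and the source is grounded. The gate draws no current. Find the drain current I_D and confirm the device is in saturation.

V_G = V_DD·R_2/(R_1+R_2) = 16×33/153 = 3.45 V. With the source grounded, V_GS = V_G = 3.45 V.
Assume saturation: I_D = (k_n/2)(V_GS − V_t)² = (3.8/2)×(3.45 − 0.83)² = 1.9×2.62² = 13.1 mA.
V_DS = V_DD − I_D·R_D = 16 − 13.1×0.47 = 9.87 V.
Saturation requires V_DS ≥ V_GS − V_t = 2.62 V; 9.87 ≥ 2.62 ✓.

I_D ≈ 13 mA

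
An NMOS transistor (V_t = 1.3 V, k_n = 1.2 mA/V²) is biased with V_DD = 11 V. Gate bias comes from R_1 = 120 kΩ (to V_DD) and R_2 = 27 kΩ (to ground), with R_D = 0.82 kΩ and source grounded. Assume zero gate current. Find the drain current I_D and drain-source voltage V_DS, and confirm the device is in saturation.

I_D ≈ 0.31 mA, V_DS ≈ 11 V

V_G = V_DD·R_2/(R_1+R_2) = 11×27/147 = 2.02 V. With the source grounded, V_GS = V_G = 2.02 V.
Assume saturation: I_D = (k_n/2)(V_GS − V_t)² = (1.2/2)×(2.02 − 1.3)² = 0.6×0.72² = 0.311 mA.
V_DS = V_DD − I_D·R_D = 11 − 0.311×0.82 = 10.7 V.
Saturation requires V_DS ≥ V_GS − V_t = 0.72 V; 10.7 ≥ 0.72 ✓.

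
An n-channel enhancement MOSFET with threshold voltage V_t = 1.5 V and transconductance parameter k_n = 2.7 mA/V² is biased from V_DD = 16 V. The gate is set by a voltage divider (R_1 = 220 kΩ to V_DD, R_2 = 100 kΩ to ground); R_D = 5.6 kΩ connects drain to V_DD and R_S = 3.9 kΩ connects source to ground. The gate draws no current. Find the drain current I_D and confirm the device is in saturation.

V_G = V_DD·R_2/(R_1+R_2) = 16×100/320 = 5 V.
Assume saturation: I_D = (k_n/2)(V_GS − V_t)² with V_GS = V_G − I_D·R_S = 5 − 3.9·I_D.
Substituting gives 20.5·I_D² − 37.9·I_D + 16.5 = 0, with roots I_D = 0.711 or 1.13 mA.
The root I_D = 1.13 mA gives V_GS = 0.584 V ≤ V_t, so take I_D = 0.711 mA.
Then V_GS = 2.23 V and V_DS = V_DD − I_D(R_D+R_S) = 16 − 0.711×9.5 = 9.24 V.
Saturation requires V_DS ≥ V_GS − V_t = 0.726 V; 9.24 ≥ 0.726 ✓.

I_D ≈ 0.71 mA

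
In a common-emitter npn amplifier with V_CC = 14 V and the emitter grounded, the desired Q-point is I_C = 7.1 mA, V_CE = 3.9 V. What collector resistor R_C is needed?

Collector loop: V_CC = I_C·R_C + V_CE.
R_C = (V_CC − V_CE)/I_C = (14 − 3.9)/7.1 = 1.42 kΩ.

R_C ≈ 1.4 kΩ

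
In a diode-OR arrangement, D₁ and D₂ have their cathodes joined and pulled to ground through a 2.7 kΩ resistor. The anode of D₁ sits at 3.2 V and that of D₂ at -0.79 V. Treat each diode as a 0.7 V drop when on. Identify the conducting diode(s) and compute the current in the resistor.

Assume both conduct. Then node N would need to be at both 3.2−0.7 = 2.5 V and -0.79−0.7 = -1.49 V, which is impossible.
Assume only D₁ conducts: V_N = 3.2 − 0.7 = 2.5 V, so I_R = 2.5/2.7 = 0.926 mA.
Check D₂: its anode-to-cathode voltage is -0.79 − 2.5 = -3.29 V < 0.7 V, so it is off. The assumption is consistent.

Only D₁ conducts; I_R ≈ 0.93 mA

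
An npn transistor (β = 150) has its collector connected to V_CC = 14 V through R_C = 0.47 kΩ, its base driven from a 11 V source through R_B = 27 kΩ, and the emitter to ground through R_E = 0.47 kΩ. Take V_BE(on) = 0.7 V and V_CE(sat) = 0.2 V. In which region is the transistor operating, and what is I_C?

Assume active: I_B = (11 − 0.7)/(27 + 151×0.47) = 0.105 mA, I_C = β·I_B = 15.8 mA.
Then V_CE = 14 − 15.8×0.47 − 15.9×0.47 = -0.873 V < 0.2 V — the active assumption fails.
Re-solve with V_CE = 0.2 V. KCL at the emitter: V_E/R_E = (V_BB−0.7−V_E)/R_B + (V_CC−0.2−V_E)/R_C, giving V_E = 6.93 V.
I_C = (V_CC − 0.2 − V_E)/R_C = (13.8 − 6.93)/0.47 = 14.6 mA.
Check: I_B = (10.3 − 6.93)/27 = 0.125 mA, and β·I_B = 18.7 mA > I_C, confirming saturation.

saturation; I_C ≈ 15 mA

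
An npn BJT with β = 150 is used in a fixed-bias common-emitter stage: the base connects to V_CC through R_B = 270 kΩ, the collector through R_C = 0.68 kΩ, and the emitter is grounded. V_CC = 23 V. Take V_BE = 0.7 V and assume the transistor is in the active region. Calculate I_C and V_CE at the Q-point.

Base loop: V_CC = I_B·R_B + V_BE, so I_B = (23 − 0.7)/270 kΩ = 0.0826 mA.
In the active region I_C = β·I_B = 150 × 0.0826 = 12.4 mA.
Collector loop: V_CE = V_CC − I_C·R_C = 23 − 12.4×0.68 = 14.6 V.
Since V_CE = 14.6 V > V_CE(sat) ≈ 0.2 V, the transistor is in the active region as assumed.

I_C ≈ 12 mA, V_CE ≈ 15 V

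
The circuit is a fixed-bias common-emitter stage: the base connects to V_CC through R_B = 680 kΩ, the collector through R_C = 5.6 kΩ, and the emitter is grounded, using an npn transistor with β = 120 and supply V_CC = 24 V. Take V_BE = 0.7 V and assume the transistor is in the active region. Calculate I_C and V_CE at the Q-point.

Base loop: V_CC = I_B·R_B + V_BE, so I_B = (24 − 0.7)/680 kΩ = 0.0343 mA.
In the active region I_C = β·I_B = 120 × 0.0343 = 4.11 mA.
Collector loop: V_CE = V_CC − I_C·R_C = 24 − 4.11×5.6 = 0.974 V.
Since V_CE = 0.974 V > V_CE(sat) ≈ 0.2 V, the transistor is in the active region as assumed.

I_C ≈ 4.1 mA, V_CE ≈ 0.97 V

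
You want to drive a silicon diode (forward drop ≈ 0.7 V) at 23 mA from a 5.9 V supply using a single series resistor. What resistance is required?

The resistor drops V_S − V_D = 5.9 − 0.7 = 5.2 V at 23 mA.
R = 5.2 V / 23 mA = 0.226 kΩ.

R ≈ 0.23 kΩ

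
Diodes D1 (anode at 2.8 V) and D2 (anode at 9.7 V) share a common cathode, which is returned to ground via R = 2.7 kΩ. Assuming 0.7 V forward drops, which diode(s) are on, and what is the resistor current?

Assume both conduct. Then node N would need to be at both 2.8−0.7 = 2.1 V and 9.7−0.7 = 9 V, which is impossible.
Assume only D2 conducts: V_N = 9.7 − 0.7 = 9 V, so I_R = 9/2.7 = 3.33 mA.
Check D1: its anode-to-cathode voltage is 2.8 − 9 = -6.2 V < 0.7 V, so it is off. The assumption is consistent.

Only D2 conducts; I_R ≈ 3.3 mA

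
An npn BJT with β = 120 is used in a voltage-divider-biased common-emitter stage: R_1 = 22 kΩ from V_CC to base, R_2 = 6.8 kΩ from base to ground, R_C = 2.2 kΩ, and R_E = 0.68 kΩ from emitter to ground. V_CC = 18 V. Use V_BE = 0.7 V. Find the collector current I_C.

I_C ≈ 4.9 mA

Thevenize the base divider: V_Th = V_CC·R_2/(R_1+R_2) = 18×6.8/28.8 = 4.25 V, R_Th = R_1‖R_2 = 5.19 kΩ.
Base-emitter loop: V_Th = I_B·R_Th + V_BE + (β+1)I_B·R_E, so I_B = (4.25 − 0.7) / (5.19 + 121×0.68) = 0.0406 mA.
I_C = β·I_B = 120×0.0406 = 4.87 mA, and I_E = (β+1)I_B = 4.91 mA.
V_CE = V_CC − I_C·R_C − I_E·R_E = 18 − 4.87×2.2 − 4.91×0.68 = 3.95 V.
V_CE = 3.95 V > 0.2 V confirms active-region operation.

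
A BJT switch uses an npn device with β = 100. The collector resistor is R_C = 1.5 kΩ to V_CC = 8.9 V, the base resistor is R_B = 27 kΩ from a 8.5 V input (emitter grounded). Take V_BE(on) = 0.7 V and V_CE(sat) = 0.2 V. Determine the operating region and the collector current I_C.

saturation; I_C ≈ 5.8 mA

Assume active: I_B = (8.5 − 0.7)/27 = 0.289 mA, giving I_C = β·I_B = 28.9 mA.
But then V_CE = 8.9 − 28.9×1.5 = -34.4 V < V_CE(sat) = 0.2 V — impossible in the active region.
So the transistor is saturated. With V_CE = 0.2 V, I_C = (V_CC − 0.2)/R_C = 8.7/1.5 = 5.8 mA.
Check: β·I_B = 28.9 mA > I_C = 5.8 mA, confirming saturation.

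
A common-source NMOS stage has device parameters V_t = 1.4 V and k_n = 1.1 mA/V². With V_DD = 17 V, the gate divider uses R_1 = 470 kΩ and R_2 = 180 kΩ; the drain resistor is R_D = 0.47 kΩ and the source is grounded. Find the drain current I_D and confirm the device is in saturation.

I_D ≈ 6 mA

V_G = V_DD·R_2/(R_1+R_2) = 17×180/650 = 4.71 V. With the source grounded, V_GS = V_G = 4.71 V.
Assume saturation: I_D = (k_n/2)(V_GS − V_t)² = (1.1/2)×(4.71 − 1.4)² = 0.55×3.31² = 6.02 mA.
V_DS = V_DD − I_D·R_D = 17 − 6.02×0.47 = 14.2 V.
Saturation requires V_DS ≥ V_GS − V_t = 3.31 V; 14.2 ≥ 3.31 ✓.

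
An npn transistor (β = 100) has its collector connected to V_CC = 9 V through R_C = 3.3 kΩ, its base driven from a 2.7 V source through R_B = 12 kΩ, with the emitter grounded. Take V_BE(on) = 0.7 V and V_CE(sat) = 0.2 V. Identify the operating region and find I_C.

saturation; I_C ≈ 2.7 mA

Assume active: I_B = (2.7 − 0.7)/12 = 0.167 mA, giving I_C = β·I_B = 16.7 mA.
But then V_CE = 9 − 16.7×3.3 = -46 V < V_CE(sat) = 0.2 V — impossible in the active region.
So the transistor is saturated. With V_CE = 0.2 V, I_C = (V_CC − 0.2)/R_C = 8.8/3.3 = 2.67 mA.
Check: β·I_B = 16.7 mA > I_C = 2.67 mA, confirming saturation.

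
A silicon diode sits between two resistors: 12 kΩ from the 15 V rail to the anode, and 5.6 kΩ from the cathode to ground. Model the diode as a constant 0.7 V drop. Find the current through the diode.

I ≈ 0.81 mA

The two resistors are in series with the diode, so KVL gives 15 = I·12 + 0.7 + I·5.6.
I = (15 − 0.7) / (12 + 5.6) kΩ = 14.3 / 17.6 = 0.812 mA.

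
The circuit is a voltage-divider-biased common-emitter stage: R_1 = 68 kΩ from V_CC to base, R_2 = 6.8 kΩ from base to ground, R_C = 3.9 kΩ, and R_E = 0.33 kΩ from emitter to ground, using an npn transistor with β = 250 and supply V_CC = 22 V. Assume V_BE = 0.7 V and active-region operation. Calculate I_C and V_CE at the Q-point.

Thevenize the base divider: V_Th = V_CC·R_2/(R_1+R_2) = 22×6.8/74.8 = 2 V, R_Th = R_1‖R_2 = 6.18 kΩ.
Base-emitter loop: V_Th = I_B·R_Th + V_BE + (β+1)I_B·R_E, so I_B = (2 − 0.7) / (6.18 + 251×0.33) = 0.0146 mA.
I_C = β·I_B = 250×0.0146 = 3.65 mA, and I_E = (β+1)I_B = 3.67 mA.
V_CE = V_CC − I_C·R_C − I_E·R_E = 22 − 3.65×3.9 − 3.67×0.33 = 6.55 V.
V_CE = 6.55 V > 0.2 V confirms active-region operation.

I_C ≈ 3.7 mA, V_CE ≈ 6.6 V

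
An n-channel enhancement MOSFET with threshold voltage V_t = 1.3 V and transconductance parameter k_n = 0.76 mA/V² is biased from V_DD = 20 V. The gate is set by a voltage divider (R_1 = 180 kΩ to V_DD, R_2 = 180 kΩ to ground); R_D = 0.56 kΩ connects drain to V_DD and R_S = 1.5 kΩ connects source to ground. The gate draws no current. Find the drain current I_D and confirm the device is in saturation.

I_D ≈ 3.7 mA

V_G = V_DD·R_2/(R_1+R_2) = 20×180/360 = 10 V.
Assume saturation: I_D = (k_n/2)(V_GS − V_t)² with V_GS = V_G − I_D·R_S = 10 − 1.5·I_D.
Substituting gives 0.855·I_D² − 10.9·I_D + 28.8 = 0, with roots I_D = 3.72 or 9.05 mA.
The root I_D = 9.05 mA gives V_GS = -3.58 V ≤ V_t, so take I_D = 3.72 mA.
Then V_GS = 4.43 V and V_DS = V_DD − I_D(R_D+R_S) = 20 − 3.72×2.06 = 12.3 V.
Saturation requires V_DS ≥ V_GS − V_t = 3.13 V; 12.3 ≥ 3.13 ✓.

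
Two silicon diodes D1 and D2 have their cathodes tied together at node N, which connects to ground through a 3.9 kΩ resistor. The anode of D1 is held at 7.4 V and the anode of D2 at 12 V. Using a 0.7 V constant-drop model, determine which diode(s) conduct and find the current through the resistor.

Only D2 conducts; I_R ≈ 2.9 mA

Assume both conduct. Then node N would need to be at both 7.4−0.7 = 6.7 V and 12−0.7 = 11.3 V, which is impossible.
Assume only D2 conducts: V_N = 12 − 0.7 = 11.3 V, so I_R = 11.3/3.9 = 2.9 mA.
Check D1: its anode-to-cathode voltage is 7.4 − 11.3 = -3.9 V < 0.7 V, so it is off. The assumption is consistent.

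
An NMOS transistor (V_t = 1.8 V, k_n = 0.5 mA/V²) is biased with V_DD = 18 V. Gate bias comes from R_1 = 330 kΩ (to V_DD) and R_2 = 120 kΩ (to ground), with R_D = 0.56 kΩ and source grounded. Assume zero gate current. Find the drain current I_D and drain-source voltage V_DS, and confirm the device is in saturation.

I_D ≈ 2.2 mA, V_DS ≈ 17 V

V_G = V_DD·R_2/(R_1+R_2) = 18×120/450 = 4.8 V. With the source grounded, V_GS = V_G = 4.8 V.
Assume saturation: I_D = (k_n/2)(V_GS − V_t)² = (0.5/2)×(4.8 − 1.8)² = 0.25×3² = 2.25 mA.
V_DS = V_DD − I_D·R_D = 18 − 2.25×0.56 = 16.7 V.
Saturation requires V_DS ≥ V_GS − V_t = 3 V; 16.7 ≥ 3 ✓.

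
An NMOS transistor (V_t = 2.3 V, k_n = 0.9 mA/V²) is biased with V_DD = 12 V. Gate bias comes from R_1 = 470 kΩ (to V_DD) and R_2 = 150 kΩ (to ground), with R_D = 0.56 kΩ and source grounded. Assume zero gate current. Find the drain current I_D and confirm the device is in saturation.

V_G = V_DD·R_2/(R_1+R_2) = 12×150/620 = 2.9 V. With the source grounded, V_GS = V_G = 2.9 V.
Assume saturation: I_D = (k_n/2)(V_GS − V_t)² = (0.9/2)×(2.9 − 2.3)² = 0.45×0.603² = 0.164 mA.
V_DS = V_DD − I_D·R_D = 12 − 0.164×0.56 = 11.9 V.
Saturation requires V_DS ≥ V_GS − V_t = 0.603 V; 11.9 ≥ 0.603 ✓.

I_D ≈ 0.16 mA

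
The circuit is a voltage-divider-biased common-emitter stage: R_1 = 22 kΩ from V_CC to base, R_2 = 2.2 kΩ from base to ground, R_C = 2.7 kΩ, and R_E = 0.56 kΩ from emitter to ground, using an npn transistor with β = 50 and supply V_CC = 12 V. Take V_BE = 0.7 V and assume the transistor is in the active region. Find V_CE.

V_CE ≈ 9.9 V

Thevenize the base divider: V_Th = V_CC·R_2/(R_1+R_2) = 12×2.2/24.2 = 1.09 V, R_Th = R_1‖R_2 = 2 kΩ.
Base-emitter loop: V_Th = I_B·R_Th + V_BE + (β+1)I_B·R_E, so I_B = (1.09 − 0.7) / (2 + 51×0.56) = 0.0128 mA.
I_C = β·I_B = 50×0.0128 = 0.64 mA, and I_E = (β+1)I_B = 0.652 mA.
V_CE = V_CC − I_C·R_C − I_E·R_E = 12 − 0.64×2.7 − 0.652×0.56 = 9.91 V.
V_CE = 9.91 V > 0.2 V confirms active-region operation.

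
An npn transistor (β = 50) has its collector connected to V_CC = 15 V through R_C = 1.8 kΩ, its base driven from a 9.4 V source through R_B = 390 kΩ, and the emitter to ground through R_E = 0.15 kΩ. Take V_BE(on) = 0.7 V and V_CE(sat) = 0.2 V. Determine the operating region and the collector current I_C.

active; I_C ≈ 1.1 mA

Assume active. Base-emitter loop: I_B = (V_BB − V_BE)/(R_B + (β+1)R_E) = (9.4 − 0.7)/(390 + 51×0.15) = 0.0219 mA.
I_C = β·I_B = 50×0.0219 = 1.09 mA.
V_CE = V_CC − I_C·R_C − I_E·R_E = 15 − 1.09×1.8 − 1.12×0.15 = 12.9 V > V_CE(sat), so the active-region assumption holds.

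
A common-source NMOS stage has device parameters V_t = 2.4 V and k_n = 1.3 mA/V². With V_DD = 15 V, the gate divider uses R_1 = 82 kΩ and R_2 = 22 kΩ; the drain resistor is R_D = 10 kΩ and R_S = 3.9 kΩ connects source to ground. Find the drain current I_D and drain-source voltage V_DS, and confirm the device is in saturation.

I_D ≈ 0.098 mA, V_DS ≈ 14 V

V_G = V_DD·R_2/(R_1+R_2) = 15×22/104 = 3.17 V.
Assume saturation: I_D = (k_n/2)(V_GS − V_t)² with V_GS = V_G − I_D·R_S = 3.17 − 3.9·I_D.
Substituting gives 9.89·I_D² − 4.92·I_D + 0.388 = 0, with roots I_D = 0.0984 or 0.399 mA.
The root I_D = 0.399 mA gives V_GS = 1.62 V ≤ V_t, so take I_D = 0.0984 mA.
Then V_GS = 2.79 V and V_DS = V_DD − I_D(R_D+R_S) = 15 − 0.0984×13.9 = 13.6 V.
Saturation requires V_DS ≥ V_GS − V_t = 0.389 V; 13.6 ≥ 0.389 ✓.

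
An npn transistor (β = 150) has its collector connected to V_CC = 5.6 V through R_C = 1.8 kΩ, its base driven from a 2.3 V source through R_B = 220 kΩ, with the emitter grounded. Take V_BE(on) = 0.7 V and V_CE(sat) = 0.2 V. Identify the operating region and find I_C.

active; I_C ≈ 1.1 mA

Assume active. Base-emitter loop: I_B = (V_BB − V_BE)/R_B = (2.3 − 0.7)/220 = 0.00727 mA.
I_C = β·I_B = 150×0.00727 = 1.09 mA.
V_CE = V_CC − I_C·R_C = 5.6 − 1.09×1.8 = 3.64 V > V_CE(sat), so the active-region assumption holds.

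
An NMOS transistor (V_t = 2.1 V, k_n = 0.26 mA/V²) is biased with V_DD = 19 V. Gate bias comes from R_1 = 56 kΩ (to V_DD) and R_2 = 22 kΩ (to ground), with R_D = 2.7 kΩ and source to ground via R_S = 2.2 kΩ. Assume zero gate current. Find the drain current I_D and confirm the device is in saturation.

V_G = V_DD·R_2/(R_1+R_2) = 19×22/78 = 5.36 V.
Assume saturation: I_D = (k_n/2)(V_GS − V_t)² with V_GS = V_G − I_D·R_S = 5.36 − 2.2·I_D.
Substituting gives 0.629·I_D² − 2.86·I_D + 1.38 = 0, with roots I_D = 0.548 or 4 mA.
The root I_D = 4 mA gives V_GS = -3.45 V ≤ V_t, so take I_D = 0.548 mA.
Then V_GS = 4.15 V and V_DS = V_DD − I_D(R_D+R_S) = 19 − 0.548×4.9 = 16.3 V.
Saturation requires V_DS ≥ V_GS − V_t = 2.05 V; 16.3 ≥ 2.05 ✓.

I_D ≈ 0.55 mA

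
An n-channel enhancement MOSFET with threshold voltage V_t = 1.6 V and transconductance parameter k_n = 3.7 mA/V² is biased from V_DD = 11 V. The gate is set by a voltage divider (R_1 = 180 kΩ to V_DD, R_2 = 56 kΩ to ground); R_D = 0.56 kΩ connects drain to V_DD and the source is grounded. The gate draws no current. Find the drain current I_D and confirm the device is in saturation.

V_G = V_DD·R_2/(R_1+R_2) = 11×56/236 = 2.61 V. With the source grounded, V_GS = V_G = 2.61 V.
Assume saturation: I_D = (k_n/2)(V_GS − V_t)² = (3.7/2)×(2.61 − 1.6)² = 1.85×1.01² = 1.89 mA.
V_DS = V_DD − I_D·R_D = 11 − 1.89×0.56 = 9.94 V.
Saturation requires V_DS ≥ V_GS − V_t = 1.01 V; 9.94 ≥ 1.01 ✓.

I_D ≈ 1.9 mA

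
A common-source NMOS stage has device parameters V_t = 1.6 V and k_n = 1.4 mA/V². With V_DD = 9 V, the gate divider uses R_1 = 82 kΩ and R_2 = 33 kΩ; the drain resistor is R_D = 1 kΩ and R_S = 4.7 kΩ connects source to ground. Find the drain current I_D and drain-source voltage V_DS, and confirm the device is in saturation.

I_D ≈ 0.12 mA, V_DS ≈ 8.3 V

V_G = V_DD·R_2/(R_1+R_2) = 9×33/115 = 2.58 V.
Assume saturation: I_D = (k_n/2)(V_GS − V_t)² with V_GS = V_G − I_D·R_S = 2.58 − 4.7·I_D.
Substituting gives 15.5·I_D² − 7.47·I_D + 0.676 = 0, with roots I_D = 0.121 or 0.362 mA.
The root I_D = 0.362 mA gives V_GS = 0.881 V ≤ V_t, so take I_D = 0.121 mA.
Then V_GS = 2.02 V and V_DS = V_DD − I_D(R_D+R_S) = 9 − 0.121×5.7 = 8.31 V.
Saturation requires V_DS ≥ V_GS − V_t = 0.415 V; 8.31 ≥ 0.415 ✓.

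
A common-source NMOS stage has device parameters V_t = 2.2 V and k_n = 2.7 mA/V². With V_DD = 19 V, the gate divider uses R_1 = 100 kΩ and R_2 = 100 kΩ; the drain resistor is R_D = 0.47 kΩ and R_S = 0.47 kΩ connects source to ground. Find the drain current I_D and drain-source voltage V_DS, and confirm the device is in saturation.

I_D ≈ 9.8 mA, V_DS ≈ 9.8 V

V_G = V_DD·R_2/(R_1+R_2) = 19×100/200 = 9.5 V.
Assume saturation: I_D = (k_n/2)(V_GS − V_t)² with V_GS = V_G − I_D·R_S = 9.5 − 0.47·I_D.
Substituting gives 0.298·I_D² − 10.3·I_D + 71.9 = 0, with roots I_D = 9.8 or 24.6 mA.
The root I_D = 24.6 mA gives V_GS = -2.07 V ≤ V_t, so take I_D = 9.8 mA.
Then V_GS = 4.89 V and V_DS = V_DD − I_D(R_D+R_S) = 19 − 9.8×0.94 = 9.79 V.
Saturation requires V_DS ≥ V_GS − V_t = 2.69 V; 9.79 ≥ 2.69 ✓.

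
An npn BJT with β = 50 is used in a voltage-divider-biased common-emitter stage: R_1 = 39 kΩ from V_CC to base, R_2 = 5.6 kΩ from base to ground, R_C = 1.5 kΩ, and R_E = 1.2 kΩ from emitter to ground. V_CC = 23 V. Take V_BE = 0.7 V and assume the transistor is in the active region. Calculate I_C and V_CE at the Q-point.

I_C ≈ 1.7 mA, V_CE ≈ 18 V

Thevenize the base divider: V_Th = V_CC·R_2/(R_1+R_2) = 23×5.6/44.6 = 2.89 V, R_Th = R_1‖R_2 = 4.9 kΩ.
Base-emitter loop: V_Th = I_B·R_Th + V_BE + (β+1)I_B·R_E, so I_B = (2.89 − 0.7) / (4.9 + 51×1.2) = 0.0331 mA.
I_C = β·I_B = 50×0.0331 = 1.66 mA, and I_E = (β+1)I_B = 1.69 mA.
V_CE = V_CC − I_C·R_C − I_E·R_E = 23 − 1.66×1.5 − 1.69×1.2 = 18.5 V.
V_CE = 18.5 V > 0.2 V confirms active-region operation.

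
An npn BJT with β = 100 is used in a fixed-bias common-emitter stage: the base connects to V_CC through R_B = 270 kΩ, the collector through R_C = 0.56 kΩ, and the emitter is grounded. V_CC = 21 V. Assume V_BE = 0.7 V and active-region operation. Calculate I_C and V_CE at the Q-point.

I_C ≈ 7.5 mA, V_CE ≈ 17 V

Base loop: V_CC = I_B·R_B + V_BE, so I_B = (21 − 0.7)/270 kΩ = 0.0752 mA.
In the active region I_C = β·I_B = 100 × 0.0752 = 7.52 mA.
Collector loop: V_CE = V_CC − I_C·R_C = 21 − 7.52×0.56 = 16.8 V.
Since V_CE = 16.8 V > V_CE(sat) ≈ 0.2 V, the transistor is in the active region as assumed.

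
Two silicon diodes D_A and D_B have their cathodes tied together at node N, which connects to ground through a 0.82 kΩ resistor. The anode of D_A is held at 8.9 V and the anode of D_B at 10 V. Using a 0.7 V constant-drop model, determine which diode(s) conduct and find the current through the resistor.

Assume both conduct. Then node N would need to be at both 8.9−0.7 = 8.2 V and 10−0.7 = 9.3 V, which is impossible.
Assume only D_B conducts: V_N = 10 − 0.7 = 9.3 V, so I_R = 9.3/0.82 = 11.3 mA.
Check D_A: its anode-to-cathode voltage is 8.9 − 9.3 = -0.4 V < 0.7 V, so it is off. The assumption is consistent.

Only D_B conducts; I_R ≈ 11 mA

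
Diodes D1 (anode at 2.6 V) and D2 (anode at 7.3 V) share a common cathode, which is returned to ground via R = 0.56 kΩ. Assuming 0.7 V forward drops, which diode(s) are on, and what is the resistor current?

Assume both conduct. Then node N would need to be at both 2.6−0.7 = 1.9 V and 7.3−0.7 = 6.6 V, which is impossible.
Assume only D2 conducts: V_N = 7.3 − 0.7 = 6.6 V, so I_R = 6.6/0.56 = 11.8 mA.
Check D1: its anode-to-cathode voltage is 2.6 − 6.6 = -4 V < 0.7 V, so it is off. The assumption is consistent.

Only D2 conducts; I_R ≈ 12 mA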